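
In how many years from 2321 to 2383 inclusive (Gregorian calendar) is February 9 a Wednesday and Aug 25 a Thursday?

Check each year's weekday for February 9 and Aug 25:
  2321: Wed/Thu ✓  2322: Thu/Fri  2323: Fri/Sat  2324: Sat/Mon  2325: Mon/Tue  2326: Tue/Wed  2327: Wed/Thu ✓  2328: Thu/Sat  2329: Sat/Sun  2330: Sun/Mon  2331: Mon/Tue  2332: Tue/Thu  2333: Thu/Fri  2334: Fri/Sat  …(35 more)…  2370: Mon/Tue  2371: Tue/Wed  2372: Wed/Fri  2373: Fri/Sat  2374: Sat/Sun  2375: Sun/Mon  2376: Mon/Wed  2377: Wed/Thu ✓  2378: Thu/Fri  2379: Fri/Sat  2380: Sat/Mon  2381: Mon/Tue  2382: Tue/Wed  2383: Wed/Thu ✓
Both conditions hold in: 2321, 2327, 2338, 2349, 2355, 2366, 2377, 2383 — 8.

8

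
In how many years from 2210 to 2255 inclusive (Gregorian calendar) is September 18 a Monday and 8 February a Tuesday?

Check each year's weekday for September 18 and 8 February:
  2210: Tue/Thu  2211: Wed/Fri  2212: Fri/Sat  2213: Sat/Mon  2214: Sun/Tue  2215: Mon/Wed  2216: Wed/Thu  2217: Thu/Sat  2218: Fri/Sun  2219: Sat/Mon  2220: Mon/Tue ✓  2221: Tue/Thu  2222: Wed/Fri  2223: Thu/Sat  …(18 more)…  2242: Sun/Tue  2243: Mon/Wed  2244: Wed/Thu  2245: Thu/Sat  2246: Fri/Sun  2247: Sat/Mon  2248: Mon/Tue ✓  2249: Tue/Thu  2250: Wed/Fri  2251: Thu/Sat  2252: Sat/Sun  2253: Sun/Tue  2254: Mon/Wed  2255: Tue/Thu
Both conditions hold in: 2220, 2248 — 2.

2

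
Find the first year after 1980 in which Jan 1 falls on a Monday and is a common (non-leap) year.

1990

Jan 1 advances by 2 weekdays after a leap year and by 1 after a common year.
1980: Jan 1 is Tuesday (leap).
1981: Thursday
1982: Friday
1983: Saturday
1984: Sunday (leap)
1985: Tuesday
1986: Wednesday
1987: Thursday
1988: Friday (leap)
1989: Sunday
1990: Monday
1990 begins on a Monday and is a common year.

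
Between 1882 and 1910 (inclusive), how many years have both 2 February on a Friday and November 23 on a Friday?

4

Check each year's weekday for 2 February and November 23:
  1882: Thu/Thu  1883: Fri/Fri ✓  1884: Sat/Sun  1885: Mon/Mon  1886: Tue/Tue  1887: Wed/Wed  1888: Thu/Fri  1889: Sat/Sat  1890: Sun/Sun  1891: Mon/Mon  1892: Tue/Wed  1893: Thu/Thu  1894: Fri/Fri ✓  1895: Sat/Sat  1896: Sun/Mon  1897: Tue/Tue  1898: Wed/Wed  1899: Thu/Thu  1900: Fri/Fri ✓  1901: Sat/Sat  1902: Sun/Sun  1903: Mon/Mon  1904: Tue/Wed  1905: Thu/Thu  1906: Fri/Fri ✓  1907: Sat/Sat  1908: Sun/Mon  1909: Tue/Tue  1910: Wed/Wed
Both conditions hold in: 1883, 1894, 1900, 1906 — 4.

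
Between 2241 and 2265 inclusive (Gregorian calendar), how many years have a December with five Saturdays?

11

December has 31 days; it has five Saturdays when Saturday falls among the first (month-length − 28) days — i.e. when December 1 is one of Saturday/Friday/Thursday.
December 1 by year: 2241:Wed 2242:Thu✓ 2243:Fri✓ 2244:Sun 2245:Mon 2246:Tue 2247:Wed 2248:Fri✓ 2249:Sat✓ 2250:Sun 2251:Mon 2252:Wed 2253:Thu✓ 2254:Fri✓ 2255:Sat✓ 2256:Mon 2257:Tue 2258:Wed 2259:Thu✓ 2260:Sat✓ 2261:Sun 2262:Mon 2263:Tue 2264:Thu✓ 2265:Fri✓
Years with five Saturdays: 2242, 2243, 2248, 2249, 2253, 2254, 2255, 2259, 2260, 2264, 2265 → 11.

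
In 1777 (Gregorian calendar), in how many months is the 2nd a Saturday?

Check the 2nd of each month of 1777: Jan 2: Thu, Feb 2: Sun, Mar 2: Sun, Apr 2: Wed, May 2: Fri, Jun 2: Mon, Jul 2: Wed, Aug 2: Sat, Sep 2: Tue, Oct 2: Thu, Nov 2: Sun, Dec 2: Tue.
Saturday occurs in August — 1 month.

1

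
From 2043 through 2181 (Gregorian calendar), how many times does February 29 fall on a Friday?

5

Leap years in 2043–2181: 34 of them.
Feb 29 weekday advances by 5 (mod 7) from one leap year to the next four years later (or differs when a century non-leap intervenes).
Leap-day weekdays: 2044:Mon 2048:Sat 2052:Thu 2056:Tue 2060:Sun 2064:Fri✓ 2068:Wed 2072:Mon 2076:Sat 2080:Thu 2084:Tue 2088:Sun 2092:Fri✓ …(8 more)… 2132:Fri✓ 2136:Wed 2140:Mon 2144:Sat 2148:Thu 2152:Tue 2156:Sun 2160:Fri✓ 2164:Wed 2168:Mon 2172:Sat 2176:Thu 2180:Tue
Friday: 2064, 2092, 2104, 2132, 2160 → 5.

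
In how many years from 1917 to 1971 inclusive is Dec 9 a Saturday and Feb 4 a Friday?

Check each year's weekday for Dec 9 and Feb 4:
  1917: Sun/Sun  1918: Mon/Mon  1919: Tue/Tue  1920: Thu/Wed  1921: Fri/Fri  1922: Sat/Sat  1923: Sun/Sun  1924: Tue/Mon  1925: Wed/Wed  1926: Thu/Thu  1927: Fri/Fri  1928: Sun/Sat  1929: Mon/Mon  1930: Tue/Tue  …(27 more)…  1958: Tue/Tue  1959: Wed/Wed  1960: Fri/Thu  1961: Sat/Sat  1962: Sun/Sun  1963: Mon/Mon  1964: Wed/Tue  1965: Thu/Thu  1966: Fri/Fri  1967: Sat/Sat  1968: Mon/Sun  1969: Tue/Tue  1970: Wed/Wed  1971: Thu/Thu
Both conditions hold in: 1944 — 1.

1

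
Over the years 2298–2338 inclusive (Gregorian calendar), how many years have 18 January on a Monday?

6

Track 18 January's weekday year by year (advancing +1, or +2 across a Feb 29):
  2298: Tue  2299: Wed (+1)  2300: Thu (+1)  2301: Fri (+1)  2302: Sat (+1)
  2303: Sun (+1)  2304: Mon (+1) ✓  2305: Wed (+2)  2306: Thu (+1)  2307: Fri (+1)
  2308: Sat (+1)  2309: Mon (+2) ✓  2310: Tue (+1)  2311: Wed (+1)  … (13 more years) …
  2325: Sun (+2)  2326: Mon (+1) ✓  2327: Tue (+1)  2328: Wed (+1)  2329: Fri (+2)
  2330: Sat (+1)  2331: Sun (+1)  2332: Mon (+1) ✓  2333: Wed (+2)  2334: Thu (+1)
  2335: Fri (+1)  2336: Sat (+1)  2337: Mon (+2) ✓  2338: Tue (+1)
Monday years: 2304, 2309, 2315, 2326, 2332, 2337 — 6 in total.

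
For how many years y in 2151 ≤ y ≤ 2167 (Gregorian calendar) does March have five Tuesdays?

March has 31 days; it has five Tuesdays when Tuesday falls among the first (month-length − 28) days — i.e. when March 1 is one of Tuesday/Monday/Sunday.
March 1 by year: 2151:Mon✓ 2152:Wed 2153:Thu 2154:Fri 2155:Sat 2156:Mon✓ 2157:Tue✓ 2158:Wed 2159:Thu 2160:Sat 2161:Sun✓ 2162:Mon✓ 2163:Tue✓ 2164:Thu 2165:Fri 2166:Sat 2167:Sun✓
Years with five Tuesdays: 2151, 2156, 2157, 2161, 2162, 2163, 2167 → 7.

7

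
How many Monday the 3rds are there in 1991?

Check the 3rd of each month of 1991: Jan 3: Thu, Feb 3: Sun, Mar 3: Sun, Apr 3: Wed, May 3: Fri, Jun 3: Mon, Jul 3: Wed, Aug 3: Sat, Sep 3: Tue, Oct 3: Thu, Nov 3: Sun, Dec 3: Tue.
Monday occurs in June — 1 month.

1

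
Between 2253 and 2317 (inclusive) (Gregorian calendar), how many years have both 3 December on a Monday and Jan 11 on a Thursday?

Check each year's weekday for 3 December and Jan 11:
  2253: Sat/Tue  2254: Sun/Wed  2255: Mon/Thu ✓  2256: Wed/Fri  2257: Thu/Sun  2258: Fri/Mon  2259: Sat/Tue  2260: Mon/Wed  2261: Tue/Fri  2262: Wed/Sat  2263: Thu/Sun  2264: Sat/Mon  2265: Sun/Wed  2266: Mon/Thu ✓  …(37 more)…  2304: Sat/Mon  2305: Sun/Wed  2306: Mon/Thu ✓  2307: Tue/Fri  2308: Thu/Sat  2309: Fri/Mon  2310: Sat/Tue  2311: Sun/Wed  2312: Tue/Thu  2313: Wed/Sat  2314: Thu/Sun  2315: Fri/Mon  2316: Sun/Tue  2317: Mon/Thu ✓
Both conditions hold in: 2255, 2266, 2277, 2283, 2294, 2300, 2306, 2317 — 8.

8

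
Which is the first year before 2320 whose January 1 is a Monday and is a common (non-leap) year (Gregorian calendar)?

2317

Jan 1 advances by 2 weekdays after a leap year and by 1 after a common year.
2320: Jan 1 is Thursday (leap).
2319: Wednesday
2318: Tuesday
2317: Monday
2317 begins on a Monday and is a common year.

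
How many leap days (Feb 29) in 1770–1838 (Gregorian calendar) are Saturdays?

2

Leap years in 1770–1838: 16 of them.
Feb 29 weekday advances by 5 (mod 7) from one leap year to the next four years later (or differs when a century non-leap intervenes).
Leap-day weekdays: 1772:Sat✓ 1776:Thu 1780:Tue 1784:Sun 1788:Fri 1792:Wed 1796:Mon 1804:Wed 1808:Mon 1812:Sat✓ 1816:Thu 1820:Tue 1824:Sun 1828:Fri 1832:Wed 1836:Mon
Saturday: 1772, 1812 → 2.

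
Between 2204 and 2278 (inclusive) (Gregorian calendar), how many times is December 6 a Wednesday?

11

Track December 6's weekday year by year (advancing +1, or +2 across a Feb 29):
  2204: Thu  2205: Fri (+1)  2206: Sat (+1)  2207: Sun (+1)  2208: Tue (+2)
  2209: Wed (+1) ✓  2210: Thu (+1)  2211: Fri (+1)  2212: Sun (+2)  2213: Mon (+1)
  2214: Tue (+1)  2215: Wed (+1) ✓  2216: Fri (+2)  2217: Sat (+1)  … (47 more years) …
  2265: Wed (+1) ✓  2266: Thu (+1)  2267: Fri (+1)  2268: Sun (+2)  2269: Mon (+1)
  2270: Tue (+1)  2271: Wed (+1) ✓  2272: Fri (+2)  2273: Sat (+1)  2274: Sun (+1)
  2275: Mon (+1)  2276: Wed (+2) ✓  2277: Thu (+1)  2278: Fri (+1)
Wednesday years: 2209, 2215, 2220, 2226, 2237, 2243, 2248, 2254, 2265, 2271, 2276 — 11 in total.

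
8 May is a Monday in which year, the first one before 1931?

From one year to the next, a fixed date's weekday advances by 1, or by 2 when a Feb 29 lies between the two dates.
1931: May 8 is Friday.
1930: Thursday (−1)
1929: Wednesday (−1)
1928: Tuesday (−1)
1927: Sunday (−2)
1926: Saturday (−1)
1925: Friday (−1)
1924: Thursday (−1)
1923: Tuesday (−2)
1922: Monday (−1)
8 May falls on a Monday in 1922.

1922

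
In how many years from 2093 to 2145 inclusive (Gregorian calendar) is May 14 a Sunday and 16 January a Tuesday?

Check each year's weekday for May 14 and 16 January:
  2093: Thu/Fri  2094: Fri/Sat  2095: Sat/Sun  2096: Mon/Mon  2097: Tue/Wed  2098: Wed/Thu  2099: Thu/Fri  2100: Fri/Sat  2101: Sat/Sun  2102: Sun/Mon  2103: Mon/Tue  2104: Wed/Wed  2105: Thu/Fri  2106: Fri/Sat  …(25 more)…  2132: Wed/Wed  2133: Thu/Fri  2134: Fri/Sat  2135: Sat/Sun  2136: Mon/Mon  2137: Tue/Wed  2138: Wed/Thu  2139: Thu/Fri  2140: Sat/Sat  2141: Sun/Mon  2142: Mon/Tue  2143: Tue/Wed  2144: Thu/Thu  2145: Fri/Sat
Both conditions hold in: no year — 0.

0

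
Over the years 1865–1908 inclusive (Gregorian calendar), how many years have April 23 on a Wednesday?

Track April 23's weekday year by year (advancing +1, or +2 across a Feb 29):
  1865: Sun  1866: Mon (+1)  1867: Tue (+1)  1868: Thu (+2)  1869: Fri (+1)
  1870: Sat (+1)  1871: Sun (+1)  1872: Tue (+2)  1873: Wed (+1) ✓  1874: Thu (+1)
  1875: Fri (+1)  1876: Sun (+2)  1877: Mon (+1)  1878: Tue (+1)  … (16 more years) …
  1895: Tue (+1)  1896: Thu (+2)  1897: Fri (+1)  1898: Sat (+1)  1899: Sun (+1)
  1900: Mon (+1)  1901: Tue (+1)  1902: Wed (+1) ✓  1903: Thu (+1)  1904: Sat (+2)
  1905: Sun (+1)  1906: Mon (+1)  1907: Tue (+1)  1908: Thu (+2)
Wednesday years: 1873, 1879, 1884, 1890, 1902 — 5 in total.

5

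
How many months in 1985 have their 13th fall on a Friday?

2

Check the 13th of each month of 1985: Jan 13: Sun, Feb 13: Wed, Mar 13: Wed, Apr 13: Sat, May 13: Mon, Jun 13: Thu, Jul 13: Sat, Aug 13: Tue, Sep 13: Fri, Oct 13: Sun, Nov 13: Wed, Dec 13: Fri.
Friday occurs in September, December — 2 months.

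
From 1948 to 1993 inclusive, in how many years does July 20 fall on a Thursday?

6

Track July 20's weekday year by year (advancing +1, or +2 across a Feb 29):
  1948: Tue  1949: Wed (+1)  1950: Thu (+1) ✓  1951: Fri (+1)  1952: Sun (+2)
  1953: Mon (+1)  1954: Tue (+1)  1955: Wed (+1)  1956: Fri (+2)  1957: Sat (+1)
  1958: Sun (+1)  1959: Mon (+1)  1960: Wed (+2)  1961: Thu (+1) ✓  … (18 more years) …
  1980: Sun (+2)  1981: Mon (+1)  1982: Tue (+1)  1983: Wed (+1)  1984: Fri (+2)
  1985: Sat (+1)  1986: Sun (+1)  1987: Mon (+1)  1988: Wed (+2)  1989: Thu (+1) ✓
  1990: Fri (+1)  1991: Sat (+1)  1992: Mon (+2)  1993: Tue (+1)
Thursday years: 1950, 1961, 1967, 1972, 1978, 1989 — 6 in total.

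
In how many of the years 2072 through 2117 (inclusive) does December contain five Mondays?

19

December has 31 days; it has five Mondays when Monday falls among the first (month-length − 28) days — i.e. when December 1 is one of Monday/Sunday/Saturday.
December 1 by year: 2072:Thu 2073:Fri 2074:Sat✓ 2075:Sun✓ 2076:Tue 2077:Wed 2078:Thu 2079:Fri 2080:Sun✓ 2081:Mon✓ 2082:Tue 2083:Wed 2084:Fri 2085:Sat✓ 2086:Sun✓ …(16 more)… 2103:Sat✓ 2104:Mon✓ 2105:Tue 2106:Wed 2107:Thu 2108:Sat✓ 2109:Sun✓ 2110:Mon✓ 2111:Tue 2112:Thu 2113:Fri 2114:Sat✓ 2115:Sun✓ 2116:Tue 2117:Wed
Years with five Mondays: 2074, 2075, 2080, 2081, 2085, 2086, 2087, 2091, 2092, 2096, 2097, 2098, 2103, 2104, 2108, 2109, 2110, 2114, 2115 → 19.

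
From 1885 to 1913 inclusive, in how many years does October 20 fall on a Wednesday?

3

Track October 20's weekday year by year (advancing +1, or +2 across a Feb 29):
  1885: Tue  1886: Wed (+1) ✓  1887: Thu (+1)  1888: Sat (+2)  1889: Sun (+1)
  1890: Mon (+1)  1891: Tue (+1)  1892: Thu (+2)  1893: Fri (+1)  1894: Sat (+1)
  1895: Sun (+1)  1896: Tue (+2)  1897: Wed (+1) ✓  1898: Thu (+1)  1899: Fri (+1)
  1900: Sat (+1)  1901: Sun (+1)  1902: Mon (+1)  1903: Tue (+1)  1904: Thu (+2)
  1905: Fri (+1)  1906: Sat (+1)  1907: Sun (+1)  1908: Tue (+2)  1909: Wed (+1) ✓
  1910: Thu (+1)  1911: Fri (+1)  1912: Sun (+2)  1913: Mon (+1)
Wednesday years: 1886, 1897, 1909 — 3 in total.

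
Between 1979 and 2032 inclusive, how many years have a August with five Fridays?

August has 31 days; it has five Fridays when Friday falls among the first (month-length − 28) days — i.e. when August 1 is one of Friday/Thursday/Wednesday.
August 1 by year: 1979:Wed✓ 1980:Fri✓ 1981:Sat 1982:Sun 1983:Mon 1984:Wed✓ 1985:Thu✓ 1986:Fri✓ 1987:Sat 1988:Mon 1989:Tue 1990:Wed✓ 1991:Thu✓ 1992:Sat 1993:Sun …(24 more)… 2018:Wed✓ 2019:Thu✓ 2020:Sat 2021:Sun 2022:Mon 2023:Tue 2024:Thu✓ 2025:Fri✓ 2026:Sat 2027:Sun 2028:Tue 2029:Wed✓ 2030:Thu✓ 2031:Fri✓ 2032:Sun
Years with five Fridays: 1979, 1980, 1984, 1985, 1986, 1990, 1991, 1996, 1997, 2001, 2002, 2003, 2007, 2008, 2012, 2013, 2014, 2018, 2019, 2024, 2025, 2029, 2030, 2031 → 24.

24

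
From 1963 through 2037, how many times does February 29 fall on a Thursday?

3

Leap years in 1963–2037: 19 of them.
Feb 29 weekday advances by 5 (mod 7) from one leap year to the next four years later (or differs when a century non-leap intervenes).
Leap-day weekdays: 1964:Sat 1968:Thu✓ 1972:Tue 1976:Sun 1980:Fri 1984:Wed 1988:Mon 1992:Sat 1996:Thu✓ 2000:Tue 2004:Sun 2008:Fri 2012:Wed 2016:Mon 2020:Sat 2024:Thu✓ 2028:Tue 2032:Sun 2036:Fri
Thursday: 1968, 1996, 2024 → 3.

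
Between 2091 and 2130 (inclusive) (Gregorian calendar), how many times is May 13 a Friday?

Track May 13's weekday year by year (advancing +1, or +2 across a Feb 29):
  2091: Sun  2092: Tue (+2)  2093: Wed (+1)  2094: Thu (+1)  2095: Fri (+1) ✓
  2096: Sun (+2)  2097: Mon (+1)  2098: Tue (+1)  2099: Wed (+1)  2100: Thu (+1)
  2101: Fri (+1) ✓  2102: Sat (+1)  2103: Sun (+1)  2104: Tue (+2)  … (12 more years) …
  2117: Thu (+1)  2118: Fri (+1) ✓  2119: Sat (+1)  2120: Mon (+2)  2121: Tue (+1)
  2122: Wed (+1)  2123: Thu (+1)  2124: Sat (+2)  2125: Sun (+1)  2126: Mon (+1)
  2127: Tue (+1)  2128: Thu (+2)  2129: Fri (+1) ✓  2130: Sat (+1)
Friday years: 2095, 2101, 2107, 2112, 2118, 2129 — 6 in total.

6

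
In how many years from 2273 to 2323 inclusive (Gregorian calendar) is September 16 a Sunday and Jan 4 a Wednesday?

1

Check each year's weekday for September 16 and Jan 4:
  2273: Tue/Sat  2274: Wed/Sun  2275: Thu/Mon  2276: Sat/Tue  2277: Sun/Thu  2278: Mon/Fri  2279: Tue/Sat  2280: Thu/Sun  2281: Fri/Tue  2282: Sat/Wed  2283: Sun/Thu  2284: Tue/Fri  2285: Wed/Sun  2286: Thu/Mon  …(23 more)…  2310: Fri/Tue  2311: Sat/Wed  2312: Mon/Thu  2313: Tue/Sat  2314: Wed/Sun  2315: Thu/Mon  2316: Sat/Tue  2317: Sun/Thu  2318: Mon/Fri  2319: Tue/Sat  2320: Thu/Sun  2321: Fri/Tue  2322: Sat/Wed  2323: Sun/Thu
Both conditions hold in: 2288 — 1.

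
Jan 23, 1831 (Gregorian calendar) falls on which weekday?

January 1, 1831 is a Saturday.
January 23 is day 23 of the year, i.e. 22 days after Jan 1.
22 mod 7 = 1, so advance 1 weekday from Saturday: Sunday.

Sunday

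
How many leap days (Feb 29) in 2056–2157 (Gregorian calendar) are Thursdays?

3

Leap years in 2056–2157: 25 of them.
Feb 29 weekday advances by 5 (mod 7) from one leap year to the next four years later (or differs when a century non-leap intervenes).
Leap-day weekdays: 2056:Tue 2060:Sun 2064:Fri 2068:Wed 2072:Mon 2076:Sat 2080:Thu✓ 2084:Tue 2088:Sun 2092:Fri 2096:Wed 2104:Fri 2108:Wed 2112:Mon 2116:Sat 2120:Thu✓ 2124:Tue 2128:Sun 2132:Fri 2136:Wed 2140:Mon 2144:Sat 2148:Thu✓ 2152:Tue 2156:Sun
Thursday: 2080, 2120, 2148 → 3.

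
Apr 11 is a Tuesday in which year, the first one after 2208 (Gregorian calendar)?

From one year to the next, a fixed date's weekday advances by 1, or by 2 when a Feb 29 lies between the two dates.
2208: April 11 is Monday.
2209: Tuesday (+1)
Apr 11 falls on a Tuesday in 2209.

2209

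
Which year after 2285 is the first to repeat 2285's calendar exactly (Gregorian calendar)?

Two years share a calendar iff Jan 1 falls on the same weekday and both are leap or both are common. 2285: Jan 1 is Thursday, common year.
2286: Jan 1 Friday, common
2287: Jan 1 Saturday, common
2288: Jan 1 Sunday, leap
2289: Jan 1 Tuesday, common
2290: Jan 1 Wednesday, common
2291: Jan 1 Thursday, common
2291 matches on both conditions.

2291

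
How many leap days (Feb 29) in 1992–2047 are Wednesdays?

Leap years in 1992–2047: 14 of them.
Feb 29 weekday advances by 5 (mod 7) from one leap year to the next four years later (or differs when a century non-leap intervenes).
Leap-day weekdays: 1992:Sat 1996:Thu 2000:Tue 2004:Sun 2008:Fri 2012:Wed✓ 2016:Mon 2020:Sat 2024:Thu 2028:Tue 2032:Sun 2036:Fri 2040:Wed✓ 2044:Mon
Wednesday: 2012, 2040 → 2.

2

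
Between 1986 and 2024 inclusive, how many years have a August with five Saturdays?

17

August has 31 days; it has five Saturdays when Saturday falls among the first (month-length − 28) days — i.e. when August 1 is one of Saturday/Friday/Thursday.
August 1 by year: 1986:Fri✓ 1987:Sat✓ 1988:Mon 1989:Tue 1990:Wed 1991:Thu✓ 1992:Sat✓ 1993:Sun 1994:Mon 1995:Tue 1996:Thu✓ 1997:Fri✓ 1998:Sat✓ 1999:Sun 2000:Tue …(9 more)… 2010:Sun 2011:Mon 2012:Wed 2013:Thu✓ 2014:Fri✓ 2015:Sat✓ 2016:Mon 2017:Tue 2018:Wed 2019:Thu✓ 2020:Sat✓ 2021:Sun 2022:Mon 2023:Tue 2024:Thu✓
Years with five Saturdays: 1986, 1987, 1991, 1992, 1996, 1997, 1998, 2002, 2003, 2008, 2009, 2013, 2014, 2015, 2019, 2020, 2024 → 17.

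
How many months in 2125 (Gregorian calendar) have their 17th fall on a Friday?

Check the 17th of each month of 2125: Jan 17: Wed, Feb 17: Sat, Mar 17: Sat, Apr 17: Tue, May 17: Thu, Jun 17: Sun, Jul 17: Tue, Aug 17: Fri, Sep 17: Mon, Oct 17: Wed, Nov 17: Sat, Dec 17: Mon.
Friday occurs in August — 1 month.

1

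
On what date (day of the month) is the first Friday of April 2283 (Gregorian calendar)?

6

April 1, 2283 is a Sunday, so the first Friday is the 6th.
The first Friday is 6 + 0 = 6.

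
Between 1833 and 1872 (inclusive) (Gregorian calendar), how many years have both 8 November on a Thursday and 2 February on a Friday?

4

Check each year's weekday for 8 November and 2 February:
  1833: Fri/Sat  1834: Sat/Sun  1835: Sun/Mon  1836: Tue/Tue  1837: Wed/Thu  1838: Thu/Fri ✓  1839: Fri/Sat  1840: Sun/Sun  1841: Mon/Tue  1842: Tue/Wed  1843: Wed/Thu  1844: Fri/Fri  1845: Sat/Sun  1846: Sun/Mon  …(12 more)…  1859: Tue/Wed  1860: Thu/Thu  1861: Fri/Sat  1862: Sat/Sun  1863: Sun/Mon  1864: Tue/Tue  1865: Wed/Thu  1866: Thu/Fri ✓  1867: Fri/Sat  1868: Sun/Sun  1869: Mon/Tue  1870: Tue/Wed  1871: Wed/Thu  1872: Fri/Fri
Both conditions hold in: 1838, 1849, 1855, 1866 — 4.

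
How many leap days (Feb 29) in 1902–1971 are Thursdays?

Leap years in 1902–1971: 17 of them.
Feb 29 weekday advances by 5 (mod 7) from one leap year to the next four years later (or differs when a century non-leap intervenes).
Leap-day weekdays: 1904:Mon 1908:Sat 1912:Thu✓ 1916:Tue 1920:Sun 1924:Fri 1928:Wed 1932:Mon 1936:Sat 1940:Thu✓ 1944:Tue 1948:Sun 1952:Fri 1956:Wed 1960:Mon 1964:Sat 1968:Thu✓
Thursday: 1912, 1940, 1968 → 3.

3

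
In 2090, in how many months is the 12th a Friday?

1

Check the 12th of each month of 2090: Jan 12: Thu, Feb 12: Sun, Mar 12: Sun, Apr 12: Wed, May 12: Fri, Jun 12: Mon, Jul 12: Wed, Aug 12: Sat, Sep 12: Tue, Oct 12: Thu, Nov 12: Sun, Dec 12: Tue.
Friday occurs in May — 1 month.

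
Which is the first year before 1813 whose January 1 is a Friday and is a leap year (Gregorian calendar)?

1808

Jan 1 advances by 2 weekdays after a leap year and by 1 after a common year.
1813: Jan 1 is Friday.
1812: Wednesday (leap)
1811: Tuesday
1810: Monday
1809: Sunday
1808: Friday (leap)
1808 begins on a Friday and is a leap year.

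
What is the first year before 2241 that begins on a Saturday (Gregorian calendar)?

Jan 1 advances by 2 weekdays after a leap year and by 1 after a common year.
2241: Jan 1 is Friday.
2240: Wednesday (leap)
2239: Tuesday
2238: Monday
2237: Sunday
2236: Friday (leap)
2235: Thursday
2234: Wednesday
2233: Tuesday
2232: Sunday (leap)
2231: Saturday
2231 begins on a Saturday

2231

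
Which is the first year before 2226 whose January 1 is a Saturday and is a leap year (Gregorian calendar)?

2220

Jan 1 advances by 2 weekdays after a leap year and by 1 after a common year.
2226: Jan 1 is Sunday.
2225: Saturday
2224: Thursday (leap)
2223: Wednesday
2222: Tuesday
2221: Monday
2220: Saturday (leap)
2220 begins on a Saturday and is a leap year.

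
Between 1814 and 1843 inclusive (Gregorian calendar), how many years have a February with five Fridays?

February has 28 days (29 in leap years); it has five Fridays when Friday falls among the first (month-length − 28) days — i.e. when February 1 is Friday in a leap year (never in a common year).
February 1 by year: 1814:Tue 1815:Wed 1816:Thu 1817:Sat 1818:Sun 1819:Mon 1820:Tue 1821:Thu 1822:Fri 1823:Sat 1824:Sun 1825:Tue 1826:Wed 1827:Thu 1828:Fri✓ 1829:Sun 1830:Mon 1831:Tue 1832:Wed 1833:Fri 1834:Sat 1835:Sun 1836:Mon 1837:Wed 1838:Thu 1839:Fri 1840:Sat 1841:Mon 1842:Tue 1843:Wed
Years with five Fridays: 1828 → 1.

1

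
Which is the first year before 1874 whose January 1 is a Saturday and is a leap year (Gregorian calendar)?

Jan 1 advances by 2 weekdays after a leap year and by 1 after a common year.
1874: Jan 1 is Thursday.
1873: Wednesday
1872: Monday (leap)
1871: Sunday
1870: Saturday
1869: Friday
1868: Wednesday (leap)
1867: Tuesday
1866: Monday
1865: Sunday
1864: Friday (leap)
1863: Thursday
1862: Wednesday
1861: Tuesday
1860: Sunday (leap)
1859: Saturday
1858: Friday
1857: Thursday
1856: Tuesday (leap)
1855: Monday
1854: Sunday
1853: Saturday
1852: Thursday (leap)
1851: Wednesday
1850: Tuesday
1849: Monday
1848: Saturday (leap)
1848 begins on a Saturday and is a leap year.

1848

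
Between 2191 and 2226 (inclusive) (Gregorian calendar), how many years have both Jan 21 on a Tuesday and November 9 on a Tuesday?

Check each year's weekday for Jan 21 and November 9:
  2191: Fri/Wed  2192: Sat/Fri  2193: Mon/Sat  2194: Tue/Sun  2195: Wed/Mon  2196: Thu/Wed  2197: Sat/Thu  2198: Sun/Fri  2199: Mon/Sat  2200: Tue/Sun  2201: Wed/Mon  2202: Thu/Tue  2203: Fri/Wed  2204: Sat/Fri  …(8 more)…  2213: Thu/Tue  2214: Fri/Wed  2215: Sat/Thu  2216: Sun/Sat  2217: Tue/Sun  2218: Wed/Mon  2219: Thu/Tue  2220: Fri/Thu  2221: Sun/Fri  2222: Mon/Sat  2223: Tue/Sun  2224: Wed/Tue  2225: Fri/Wed  2226: Sat/Thu
Both conditions hold in: no year — 0.

0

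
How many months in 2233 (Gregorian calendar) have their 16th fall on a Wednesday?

2

Check the 16th of each month of 2233: Jan 16: Wed, Feb 16: Sat, Mar 16: Sat, Apr 16: Tue, May 16: Thu, Jun 16: Sun, Jul 16: Tue, Aug 16: Fri, Sep 16: Mon, Oct 16: Wed, Nov 16: Sat, Dec 16: Mon.
Wednesday occurs in January, October — 2 months.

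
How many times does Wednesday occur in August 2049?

4

August 2049 has 31 days and begins on Sunday.
The first Wednesday is August 4.
Wednesdays fall on 4, 11, 18, 25 — that's 4.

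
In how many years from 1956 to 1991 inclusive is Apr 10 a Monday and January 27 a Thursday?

1

Check each year's weekday for Apr 10 and January 27:
  1956: Tue/Fri  1957: Wed/Sun  1958: Thu/Mon  1959: Fri/Tue  1960: Sun/Wed  1961: Mon/Fri  1962: Tue/Sat  1963: Wed/Sun  1964: Fri/Mon  1965: Sat/Wed  1966: Sun/Thu  1967: Mon/Fri  1968: Wed/Sat  1969: Thu/Mon  …(8 more)…  1978: Mon/Fri  1979: Tue/Sat  1980: Thu/Sun  1981: Fri/Tue  1982: Sat/Wed  1983: Sun/Thu  1984: Tue/Fri  1985: Wed/Sun  1986: Thu/Mon  1987: Fri/Tue  1988: Sun/Wed  1989: Mon/Fri  1990: Tue/Sat  1991: Wed/Sun
Both conditions hold in: 1972 — 1.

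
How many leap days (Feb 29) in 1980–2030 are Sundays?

Leap years in 1980–2030: 13 of them.
Feb 29 weekday advances by 5 (mod 7) from one leap year to the next four years later (or differs when a century non-leap intervenes).
Leap-day weekdays: 1980:Fri 1984:Wed 1988:Mon 1992:Sat 1996:Thu 2000:Tue 2004:Sun✓ 2008:Fri 2012:Wed 2016:Mon 2020:Sat 2024:Thu 2028:Tue
Sunday: 2004 → 1.

1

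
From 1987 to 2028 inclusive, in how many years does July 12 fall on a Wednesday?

Track July 12's weekday year by year (advancing +1, or +2 across a Feb 29):
  1987: Sun  1988: Tue (+2)  1989: Wed (+1) ✓  1990: Thu (+1)  1991: Fri (+1)
  1992: Sun (+2)  1993: Mon (+1)  1994: Tue (+1)  1995: Wed (+1) ✓  1996: Fri (+2)
  1997: Sat (+1)  1998: Sun (+1)  1999: Mon (+1)  2000: Wed (+2) ✓  … (14 more years) …
  2015: Sun (+1)  2016: Tue (+2)  2017: Wed (+1) ✓  2018: Thu (+1)  2019: Fri (+1)
  2020: Sun (+2)  2021: Mon (+1)  2022: Tue (+1)  2023: Wed (+1) ✓  2024: Fri (+2)
  2025: Sat (+1)  2026: Sun (+1)  2027: Mon (+1)  2028: Wed (+2) ✓
Wednesday years: 1989, 1995, 2000, 2006, 2017, 2023, 2028 — 7 in total.

7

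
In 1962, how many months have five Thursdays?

4

A month of length L has five Thursdays iff its first Thursday is on day ≤ L−28 (so day 1–3 in a 31-day month, 1–2 in a 30-day month, day 1 in a leap February).
Checking each month of 1962: Jan starts Mon (31d); Feb starts Thu (28d); Mar starts Thu (31d) ✓; Apr starts Sun (30d); May starts Tue (31d) ✓; Jun starts Fri (30d); Jul starts Sun (31d); Aug starts Wed (31d) ✓; Sep starts Sat (30d); Oct starts Mon (31d); Nov starts Thu (30d) ✓; Dec starts Sat (31d).
Five-Thursday months: March, May, August, November → 4.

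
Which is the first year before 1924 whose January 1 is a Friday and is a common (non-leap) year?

1915

Jan 1 advances by 2 weekdays after a leap year and by 1 after a common year.
1924: Jan 1 is Tuesday (leap).
1923: Monday
1922: Sunday
1921: Saturday
1920: Thursday (leap)
1919: Wednesday
1918: Tuesday
1917: Monday
1916: Saturday (leap)
1915: Friday
1915 begins on a Friday and is a common year.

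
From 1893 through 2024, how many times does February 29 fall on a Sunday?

Leap years in 1893–2024: 32 of them.
Feb 29 weekday advances by 5 (mod 7) from one leap year to the next four years later (or differs when a century non-leap intervenes).
Leap-day weekdays: 1896:Sat 1904:Mon 1908:Sat 1912:Thu 1916:Tue 1920:Sun✓ 1924:Fri 1928:Wed 1932:Mon 1936:Sat 1940:Thu 1944:Tue 1948:Sun✓ …(6 more)… 1976:Sun✓ 1980:Fri 1984:Wed 1988:Mon 1992:Sat 1996:Thu 2000:Tue 2004:Sun✓ 2008:Fri 2012:Wed 2016:Mon 2020:Sat 2024:Thu
Sunday: 1920, 1948, 1976, 2004 → 4.

4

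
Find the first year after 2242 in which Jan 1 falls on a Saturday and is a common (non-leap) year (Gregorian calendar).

Jan 1 advances by 2 weekdays after a leap year and by 1 after a common year.
2242: Jan 1 is Saturday.
2243: Sunday
2244: Monday (leap)
2245: Wednesday
2246: Thursday
2247: Friday
2248: Saturday (leap)
2249: Monday
2250: Tuesday
2251: Wednesday
2252: Thursday (leap)
2253: Saturday
2253 begins on a Saturday and is a common year.

2253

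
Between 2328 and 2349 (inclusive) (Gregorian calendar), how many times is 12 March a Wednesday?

3

Track 12 March's weekday year by year (advancing +1, or +2 across a Feb 29):
  2328: Mon  2329: Tue (+1)  2330: Wed (+1) ✓  2331: Thu (+1)  2332: Sat (+2)
  2333: Sun (+1)  2334: Mon (+1)  2335: Tue (+1)  2336: Thu (+2)  2337: Fri (+1)
  2338: Sat (+1)  2339: Sun (+1)  2340: Tue (+2)  2341: Wed (+1) ✓  2342: Thu (+1)
  2343: Fri (+1)  2344: Sun (+2)  2345: Mon (+1)  2346: Tue (+1)  2347: Wed (+1) ✓
  2348: Fri (+2)  2349: Sat (+1)
Wednesday years: 2330, 2341, 2347 — 3 in total.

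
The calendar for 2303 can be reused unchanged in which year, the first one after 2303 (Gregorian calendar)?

2314

Two years share a calendar iff Jan 1 falls on the same weekday and both are leap or both are common. 2303: Jan 1 is Thursday, common year.
2304: Jan 1 Friday, leap
2305: Jan 1 Sunday, common
2306: Jan 1 Monday, common
2307: Jan 1 Tuesday, common
2308: Jan 1 Wednesday, leap
2309: Jan 1 Friday, common
2310: Jan 1 Saturday, common
2311: Jan 1 Sunday, common
2312: Jan 1 Monday, leap
2313: Jan 1 Wednesday, common
2314: Jan 1 Thursday, common
2314 matches on both conditions.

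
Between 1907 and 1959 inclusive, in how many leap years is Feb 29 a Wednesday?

Leap years in 1907–1959: 13 of them.
Feb 29 weekday advances by 5 (mod 7) from one leap year to the next four years later (or differs when a century non-leap intervenes).
Leap-day weekdays: 1908:Sat 1912:Thu 1916:Tue 1920:Sun 1924:Fri 1928:Wed✓ 1932:Mon 1936:Sat 1940:Thu 1944:Tue 1948:Sun 1952:Fri 1956:Wed✓
Wednesday: 1928, 1956 → 2.

2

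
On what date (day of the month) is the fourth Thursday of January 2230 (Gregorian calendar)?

28

January 1, 2230 is a Friday, so the first Thursday is the 7th.
The fourth Thursday is 7 + 21 = 28.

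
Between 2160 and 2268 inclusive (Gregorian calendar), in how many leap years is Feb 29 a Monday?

Leap years in 2160–2268: 27 of them.
Feb 29 weekday advances by 5 (mod 7) from one leap year to the next four years later (or differs when a century non-leap intervenes).
Leap-day weekdays: 2160:Fri 2164:Wed 2168:Mon✓ 2172:Sat 2176:Thu 2180:Tue 2184:Sun 2188:Fri 2192:Wed 2196:Mon✓ 2204:Wed 2208:Mon✓ 2212:Sat 2216:Thu 2220:Tue 2224:Sun 2228:Fri 2232:Wed 2236:Mon✓ 2240:Sat 2244:Thu 2248:Tue 2252:Sun 2256:Fri 2260:Wed 2264:Mon✓ 2268:Sat
Monday: 2168, 2196, 2208, 2236, 2264 → 5.

5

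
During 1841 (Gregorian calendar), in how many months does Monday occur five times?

4

A month of length L has five Mondays iff its first Monday is on day ≤ L−28 (so day 1–3 in a 31-day month, 1–2 in a 30-day month, day 1 in a leap February).
Checking each month of 1841: Jan starts Fri (31d); Feb starts Mon (28d); Mar starts Mon (31d) ✓; Apr starts Thu (30d); May starts Sat (31d) ✓; Jun starts Tue (30d); Jul starts Thu (31d); Aug starts Sun (31d) ✓; Sep starts Wed (30d); Oct starts Fri (31d); Nov starts Mon (30d) ✓; Dec starts Wed (31d).
Five-Monday months: March, May, August, November → 4.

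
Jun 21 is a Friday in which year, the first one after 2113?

From one year to the next, a fixed date's weekday advances by 1, or by 2 when a Feb 29 lies between the two dates.
2113: June 21 is Wednesday.
2114: Thursday (+1)
2115: Friday (+1)
Jun 21 falls on a Friday in 2115.

2115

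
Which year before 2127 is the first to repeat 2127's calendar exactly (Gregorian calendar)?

Two years share a calendar iff Jan 1 falls on the same weekday and both are leap or both are common. 2127: Jan 1 is Wednesday, common year.
2126: Jan 1 Tuesday, common
2125: Jan 1 Monday, common
2124: Jan 1 Saturday, leap
2123: Jan 1 Friday, common
2122: Jan 1 Thursday, common
2121: Jan 1 Wednesday, common
2121 matches on both conditions.

2121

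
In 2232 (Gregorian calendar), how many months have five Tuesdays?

A month of length L has five Tuesdays iff its first Tuesday is on day ≤ L−28 (so day 1–3 in a 31-day month, 1–2 in a 30-day month, day 1 in a leap February).
Checking each month of 2232: Jan starts Sun (31d) ✓; Feb starts Wed (29d); Mar starts Thu (31d); Apr starts Sun (30d); May starts Tue (31d) ✓; Jun starts Fri (30d); Jul starts Sun (31d) ✓; Aug starts Wed (31d); Sep starts Sat (30d); Oct starts Mon (31d) ✓; Nov starts Thu (30d); Dec starts Sat (31d).
Five-Tuesday months: January, May, July, October → 4.

4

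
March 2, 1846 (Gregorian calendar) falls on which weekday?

Monday

January 1, 1846 is a Thursday.
March 2 is day 61 of the year, i.e. 60 days after Jan 1.
60 mod 7 = 4, so advance 4 weekdays from Thursday: Monday.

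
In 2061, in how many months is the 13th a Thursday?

Check the 13th of each month of 2061: Jan 13: Thu, Feb 13: Sun, Mar 13: Sun, Apr 13: Wed, May 13: Fri, Jun 13: Mon, Jul 13: Wed, Aug 13: Sat, Sep 13: Tue, Oct 13: Thu, Nov 13: Sun, Dec 13: Tue.
Thursday occurs in January, October — 2 months.

2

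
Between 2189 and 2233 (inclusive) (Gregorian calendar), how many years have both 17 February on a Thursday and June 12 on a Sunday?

Check each year's weekday for 17 February and June 12:
  2189: Tue/Fri  2190: Wed/Sat  2191: Thu/Sun ✓  2192: Fri/Tue  2193: Sun/Wed  2194: Mon/Thu  2195: Tue/Fri  2196: Wed/Sun  2197: Fri/Mon  2198: Sat/Tue  2199: Sun/Wed  2200: Mon/Thu  2201: Tue/Fri  2202: Wed/Sat  …(17 more)…  2220: Thu/Mon  2221: Sat/Tue  2222: Sun/Wed  2223: Mon/Thu  2224: Tue/Sat  2225: Thu/Sun ✓  2226: Fri/Mon  2227: Sat/Tue  2228: Sun/Thu  2229: Tue/Fri  2230: Wed/Sat  2231: Thu/Sun ✓  2232: Fri/Tue  2233: Sun/Wed
Both conditions hold in: 2191, 2203, 2214, 2225, 2231 — 5.

5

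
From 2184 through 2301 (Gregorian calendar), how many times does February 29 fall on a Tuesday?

3

Leap years in 2184–2301: 28 of them.
Feb 29 weekday advances by 5 (mod 7) from one leap year to the next four years later (or differs when a century non-leap intervenes).
Leap-day weekdays: 2184:Sun 2188:Fri 2192:Wed 2196:Mon 2204:Wed 2208:Mon 2212:Sat 2216:Thu 2220:Tue✓ 2224:Sun 2228:Fri 2232:Wed 2236:Mon 2240:Sat 2244:Thu 2248:Tue✓ 2252:Sun 2256:Fri 2260:Wed 2264:Mon 2268:Sat 2272:Thu 2276:Tue✓ 2280:Sun 2284:Fri 2288:Wed 2292:Mon 2296:Sat
Tuesday: 2220, 2248, 2276 → 3.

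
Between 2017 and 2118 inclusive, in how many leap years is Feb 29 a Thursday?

Leap years in 2017–2118: 24 of them.
Feb 29 weekday advances by 5 (mod 7) from one leap year to the next four years later (or differs when a century non-leap intervenes).
Leap-day weekdays: 2020:Sat 2024:Thu✓ 2028:Tue 2032:Sun 2036:Fri 2040:Wed 2044:Mon 2048:Sat 2052:Thu✓ 2056:Tue 2060:Sun 2064:Fri 2068:Wed 2072:Mon 2076:Sat 2080:Thu✓ 2084:Tue 2088:Sun 2092:Fri 2096:Wed 2104:Fri 2108:Wed 2112:Mon 2116:Sat
Thursday: 2024, 2052, 2080 → 3.

3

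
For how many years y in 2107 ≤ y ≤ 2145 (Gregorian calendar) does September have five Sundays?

12

September has 30 days; it has five Sundays when Sunday falls among the first (month-length − 28) days — i.e. when September 1 is one of Sunday/Saturday.
September 1 by year: 2107:Thu 2108:Sat✓ 2109:Sun✓ 2110:Mon 2111:Tue 2112:Thu 2113:Fri 2114:Sat✓ 2115:Sun✓ 2116:Tue 2117:Wed 2118:Thu 2119:Fri 2120:Sun✓ 2121:Mon …(9 more)… 2131:Sat✓ 2132:Mon 2133:Tue 2134:Wed 2135:Thu 2136:Sat✓ 2137:Sun✓ 2138:Mon 2139:Tue 2140:Thu 2141:Fri 2142:Sat✓ 2143:Sun✓ 2144:Tue 2145:Wed
Years with five Sundays: 2108, 2109, 2114, 2115, 2120, 2125, 2126, 2131, 2136, 2137, 2142, 2143 → 12.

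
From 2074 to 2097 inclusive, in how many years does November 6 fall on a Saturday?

Track November 6's weekday year by year (advancing +1, or +2 across a Feb 29):
  2074: Tue  2075: Wed (+1)  2076: Fri (+2)  2077: Sat (+1) ✓  2078: Sun (+1)
  2079: Mon (+1)  2080: Wed (+2)  2081: Thu (+1)  2082: Fri (+1)  2083: Sat (+1) ✓
  2084: Mon (+2)  2085: Tue (+1)  2086: Wed (+1)  2087: Thu (+1)  2088: Sat (+2) ✓
  2089: Sun (+1)  2090: Mon (+1)  2091: Tue (+1)  2092: Thu (+2)  2093: Fri (+1)
  2094: Sat (+1) ✓  2095: Sun (+1)  2096: Tue (+2)  2097: Wed (+1)
Saturday years: 2077, 2083, 2088, 2094 — 4 in total.

4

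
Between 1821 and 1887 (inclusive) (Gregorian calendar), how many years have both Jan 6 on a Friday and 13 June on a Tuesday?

7

Check each year's weekday for Jan 6 and 13 June:
  1821: Sat/Wed  1822: Sun/Thu  1823: Mon/Fri  1824: Tue/Sun  1825: Thu/Mon  1826: Fri/Tue ✓  1827: Sat/Wed  1828: Sun/Fri  1829: Tue/Sat  1830: Wed/Sun  1831: Thu/Mon  1832: Fri/Wed  1833: Sun/Thu  1834: Mon/Fri  …(39 more)…  1874: Tue/Sat  1875: Wed/Sun  1876: Thu/Tue  1877: Sat/Wed  1878: Sun/Thu  1879: Mon/Fri  1880: Tue/Sun  1881: Thu/Mon  1882: Fri/Tue ✓  1883: Sat/Wed  1884: Sun/Fri  1885: Tue/Sat  1886: Wed/Sun  1887: Thu/Mon
Both conditions hold in: 1826, 1837, 1843, 1854, 1865, 1871, 1882 — 7.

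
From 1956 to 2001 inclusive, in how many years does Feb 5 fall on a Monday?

7

Track Feb 5's weekday year by year (advancing +1, or +2 across a Feb 29):
  1956: Sun  1957: Tue (+2)  1958: Wed (+1)  1959: Thu (+1)  1960: Fri (+1)
  1961: Sun (+2)  1962: Mon (+1) ✓  1963: Tue (+1)  1964: Wed (+1)  1965: Fri (+2)
  1966: Sat (+1)  1967: Sun (+1)  1968: Mon (+1) ✓  1969: Wed (+2)  … (18 more years) …
  1988: Fri (+1)  1989: Sun (+2)  1990: Mon (+1) ✓  1991: Tue (+1)  1992: Wed (+1)
  1993: Fri (+2)  1994: Sat (+1)  1995: Sun (+1)  1996: Mon (+1) ✓  1997: Wed (+2)
  1998: Thu (+1)  1999: Fri (+1)  2000: Sat (+1)  2001: Mon (+2) ✓
Monday years: 1962, 1968, 1973, 1979, 1990, 1996, 2001 — 7 in total.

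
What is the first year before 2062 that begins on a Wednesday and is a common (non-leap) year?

2059

Jan 1 advances by 2 weekdays after a leap year and by 1 after a common year.
2062: Jan 1 is Sunday.
2061: Saturday
2060: Thursday (leap)
2059: Wednesday
2059 begins on a Wednesday and is a common year.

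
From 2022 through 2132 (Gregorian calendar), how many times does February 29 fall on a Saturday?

3

Leap years in 2022–2132: 27 of them.
Feb 29 weekday advances by 5 (mod 7) from one leap year to the next four years later (or differs when a century non-leap intervenes).
Leap-day weekdays: 2024:Thu 2028:Tue 2032:Sun 2036:Fri 2040:Wed 2044:Mon 2048:Sat✓ 2052:Thu 2056:Tue 2060:Sun 2064:Fri 2068:Wed 2072:Mon 2076:Sat✓ 2080:Thu 2084:Tue 2088:Sun 2092:Fri 2096:Wed 2104:Fri 2108:Wed 2112:Mon 2116:Sat✓ 2120:Thu 2124:Tue 2128:Sun 2132:Fri
Saturday: 2048, 2076, 2116 → 3.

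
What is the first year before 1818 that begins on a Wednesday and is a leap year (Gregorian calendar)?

1812

Jan 1 advances by 2 weekdays after a leap year and by 1 after a common year.
1818: Jan 1 is Thursday.
1817: Wednesday
1816: Monday (leap)
1815: Sunday
1814: Saturday
1813: Friday
1812: Wednesday (leap)
1812 begins on a Wednesday and is a leap year.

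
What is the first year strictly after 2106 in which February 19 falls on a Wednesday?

2110

From one year to the next, a fixed date's weekday advances by 1, or by 2 when a Feb 29 lies between the two dates.
2106: February 19 is Friday.
2107: Saturday (+1)
2108: Sunday (+1)
2109: Tuesday (+2)
2110: Wednesday (+1)
February 19 falls on a Wednesday in 2110.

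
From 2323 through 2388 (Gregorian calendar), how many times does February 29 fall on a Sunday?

2

Leap years in 2323–2388: 17 of them.
Feb 29 weekday advances by 5 (mod 7) from one leap year to the next four years later (or differs when a century non-leap intervenes).
Leap-day weekdays: 2324:Fri 2328:Wed 2332:Mon 2336:Sat 2340:Thu 2344:Tue 2348:Sun✓ 2352:Fri 2356:Wed 2360:Mon 2364:Sat 2368:Thu 2372:Tue 2376:Sun✓ 2380:Fri 2384:Wed 2388:Mon
Sunday: 2348, 2376 → 2.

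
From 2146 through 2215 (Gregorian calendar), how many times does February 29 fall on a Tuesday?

2

Leap years in 2146–2215: 16 of them.
Feb 29 weekday advances by 5 (mod 7) from one leap year to the next four years later (or differs when a century non-leap intervenes).
Leap-day weekdays: 2148:Thu 2152:Tue✓ 2156:Sun 2160:Fri 2164:Wed 2168:Mon 2172:Sat 2176:Thu 2180:Tue✓ 2184:Sun 2188:Fri 2192:Wed 2196:Mon 2204:Wed 2208:Mon 2212:Sat
Tuesday: 2152, 2180 → 2.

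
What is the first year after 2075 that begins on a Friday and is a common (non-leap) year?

2077

Jan 1 advances by 2 weekdays after a leap year and by 1 after a common year.
2075: Jan 1 is Tuesday.
2076: Wednesday (leap)
2077: Friday
2077 begins on a Friday and is a common year.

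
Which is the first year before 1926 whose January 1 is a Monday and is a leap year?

1912

Jan 1 advances by 2 weekdays after a leap year and by 1 after a common year.
1926: Jan 1 is Friday.
1925: Thursday
1924: Tuesday (leap)
1923: Monday
1922: Sunday
1921: Saturday
1920: Thursday (leap)
1919: Wednesday
1918: Tuesday
1917: Monday
1916: Saturday (leap)
1915: Friday
1914: Thursday
1913: Wednesday
1912: Monday (leap)
1912 begins on a Monday and is a leap year.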